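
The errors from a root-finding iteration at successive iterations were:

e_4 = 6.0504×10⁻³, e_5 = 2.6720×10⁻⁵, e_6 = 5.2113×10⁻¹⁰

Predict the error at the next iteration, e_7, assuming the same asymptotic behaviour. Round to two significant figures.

First estimate the order: p ≈ ln(e_6/e_5) / ln(e_5/e_4) = ln(5.2113×10⁻¹⁰/2.6720×10⁻⁵)/ln(2.6720×10⁻⁵/6.0504×10⁻³) = ln(1.95034e-05)/ln(0.00441624) ≈ 2.0000.
Then e_7 ≈ e_6·(e_6/e_5)^p = 5.2113×10⁻¹⁰·(1.95034e-05)^2.0000 = 5.2113×10⁻¹⁰·3.80383e-10 ≈ 1.982e-19.

2.0e-19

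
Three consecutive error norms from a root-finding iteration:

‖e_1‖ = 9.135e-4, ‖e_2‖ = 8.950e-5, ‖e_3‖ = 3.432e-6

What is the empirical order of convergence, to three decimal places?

1.404

p ≈ ln(‖e_3‖/‖e_2‖) / ln(‖e_2‖/‖e_1‖)
  = ln(3.432e-6/8.950e-5) / ln(8.950e-5/9.135e-4)
  = ln(0.0383464) / ln(0.0979748)
  = -3.261095 / -2.323045 ≈ 1.403802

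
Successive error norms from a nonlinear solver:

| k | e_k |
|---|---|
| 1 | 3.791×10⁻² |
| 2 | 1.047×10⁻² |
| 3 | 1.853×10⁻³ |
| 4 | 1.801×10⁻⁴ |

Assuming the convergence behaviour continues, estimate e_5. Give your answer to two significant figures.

First estimate the order: p ≈ ln(e_4/e_3) / ln(e_3/e_2) = ln(1.801×10⁻⁴/1.853×10⁻³)/ln(1.853×10⁻³/1.047×10⁻²) = ln(0.0971937)/ln(0.176982) ≈ 1.3461.
Then e_5 ≈ e_4·(e_4/e_3)^p = 1.801×10⁻⁴·(0.0971937)^1.3461 = 1.801×10⁻⁴·0.043377 ≈ 7.812e-06.

7.8e-6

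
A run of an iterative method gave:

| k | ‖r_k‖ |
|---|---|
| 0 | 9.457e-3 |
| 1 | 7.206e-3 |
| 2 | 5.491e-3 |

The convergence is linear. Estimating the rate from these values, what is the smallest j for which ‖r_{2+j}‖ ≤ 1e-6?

Rate ρ ≈ ‖r_2‖/‖r_1‖ = 5.491e-3/7.206e-3 = 0.7620.
After j more steps, ‖r_{2+j}‖ ≈ 5.491e-3·ρ^j; need ρ^j ≤ 1e-6/5.491e-3 = 0.000182116.
j ≥ ln(0.000182116)/ln(0.7620) = -8.6109/-0.27181 = 31.680.
So 32 more iterations are needed.

32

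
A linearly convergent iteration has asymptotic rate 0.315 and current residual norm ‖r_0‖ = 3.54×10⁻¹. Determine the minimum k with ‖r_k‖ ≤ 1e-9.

After k steps, ‖r_k‖ ≈ 3.54×10⁻¹·0.315^k.
Need 0.315^k ≤ 1e-9/3.54×10⁻¹ = 2.82486e-09.
k ≥ ln(2.82486e-09)/ln(0.315) = -19.6848/-1.15518 = 17.040.
Smallest integer k = 18.

18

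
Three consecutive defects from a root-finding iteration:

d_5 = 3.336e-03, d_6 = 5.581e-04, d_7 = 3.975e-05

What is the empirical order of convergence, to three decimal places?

1.478

p ≈ ln(d_7/d_6) / ln(d_6/d_5)
  = ln(3.975e-05/5.581e-04) / ln(5.581e-04/3.336e-03)
  = ln(0.0712238) / ln(0.167296)
  = -2.641928 / -1.787991 ≈ 1.477596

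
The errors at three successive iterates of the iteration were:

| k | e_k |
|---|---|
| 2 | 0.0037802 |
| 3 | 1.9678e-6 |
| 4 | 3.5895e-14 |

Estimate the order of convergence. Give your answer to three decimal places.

p ≈ ln(e_4/e_3) / ln(e_3/e_2)
  = ln(3.5895e-14/1.9678e-6) / ln(1.9678e-6/0.0037802)
  = ln(1.82412e-08) / ln(0.000520554)
  = -17.819583 / -7.560617 ≈ 2.356895

2.357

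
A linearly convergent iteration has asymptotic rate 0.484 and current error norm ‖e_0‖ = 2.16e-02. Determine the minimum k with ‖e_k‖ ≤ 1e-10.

After k steps, ‖e_k‖ ≈ 2.16e-02·0.484^k.
Need 0.484^k ≤ 1e-10/2.16e-02 = 4.62963e-09.
k ≥ ln(4.62963e-09)/ln(0.484) = -19.1908/-0.72567 = 26.446.
Smallest integer k = 27.

27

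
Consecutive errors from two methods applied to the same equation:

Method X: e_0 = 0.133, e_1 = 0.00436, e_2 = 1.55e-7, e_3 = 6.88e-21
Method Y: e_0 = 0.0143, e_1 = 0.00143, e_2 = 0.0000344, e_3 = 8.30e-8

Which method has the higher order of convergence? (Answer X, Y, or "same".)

Method X: p ≈ ln(6.88e-21/1.55e-7)/ln(1.55e-7/0.00436) ≈ 3.00.
Method Y: p ≈ ln(8.30e-8/0.0000344)/ln(0.0000344/0.00143) ≈ 1.62.
Method X has the higher order (≈3.0 vs ≈1.6).

X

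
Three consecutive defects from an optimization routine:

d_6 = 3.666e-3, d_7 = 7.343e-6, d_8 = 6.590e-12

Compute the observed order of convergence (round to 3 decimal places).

p ≈ ln(d_8/d_7) / ln(d_7/d_6)
  = ln(6.590e-12/7.343e-6) / ln(7.343e-6/3.666e-3)
  = ln(8.97453e-07) / ln(0.002003)
  = -13.923705 / -6.213109 ≈ 2.241021

2.241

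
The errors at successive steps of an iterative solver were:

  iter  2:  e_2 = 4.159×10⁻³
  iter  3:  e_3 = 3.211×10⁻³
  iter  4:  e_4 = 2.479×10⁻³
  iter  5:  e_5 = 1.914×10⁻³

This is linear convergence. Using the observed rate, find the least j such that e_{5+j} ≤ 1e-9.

Rate ρ ≈ e_5/e_4 = 1.914×10⁻³/2.479×10⁻³ = 0.7721.
After j more steps, e_{5+j} ≈ 1.914×10⁻³·ρ^j; need ρ^j ≤ 1e-9/1.914×10⁻³ = 5.22466e-07.
j ≥ ln(5.22466e-07)/ln(0.7721) = -14.4647/-0.25864 = 55.926.
So 56 more iterations are needed.

56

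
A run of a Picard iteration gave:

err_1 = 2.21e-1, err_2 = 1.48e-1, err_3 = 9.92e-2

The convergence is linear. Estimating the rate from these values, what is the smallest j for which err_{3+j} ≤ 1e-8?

41

Rate ρ ≈ err_3/err_2 = 9.92e-2/1.48e-1 = 0.6703.
After j more steps, err_{3+j} ≈ 9.92e-2·ρ^j; need ρ^j ≤ 1e-8/9.92e-2 = 1.00806e-07.
j ≥ ln(1.00806e-07)/ln(0.6703) = -16.1101/-0.40003 = 40.272.
So 41 more iterations are needed.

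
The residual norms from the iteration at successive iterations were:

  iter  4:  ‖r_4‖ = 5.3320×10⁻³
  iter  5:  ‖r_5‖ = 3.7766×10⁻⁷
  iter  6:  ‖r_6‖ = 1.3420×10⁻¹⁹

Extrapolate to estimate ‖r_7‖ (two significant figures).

First estimate the order: p ≈ ln(‖r_6‖/‖r_5‖) / ln(‖r_5‖/‖r_4‖) = ln(1.3420×10⁻¹⁹/3.7766×10⁻⁷)/ln(3.7766×10⁻⁷/5.3320×10⁻³) = ln(3.55346e-13)/ln(7.0829e-05) ≈ 3.0000.
Then ‖r_7‖ ≈ ‖r_6‖·(‖r_6‖/‖r_5‖)^p = 1.3420×10⁻¹⁹·(3.55346e-13)^3.0000 = 1.3420×10⁻¹⁹·4.48698e-38 ≈ 6.022e-57.

6.0e-57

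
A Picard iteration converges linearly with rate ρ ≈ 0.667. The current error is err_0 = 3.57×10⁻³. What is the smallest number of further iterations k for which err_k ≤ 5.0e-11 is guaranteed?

After k steps, err_k ≈ 3.57×10⁻³·0.667^k.
Need 0.667^k ≤ 5.0e-11/3.57×10⁻³ = 1.40056e-08.
k ≥ ln(1.40056e-08)/ln(0.667) = -18.0838/-0.40497 = 44.655.
Smallest integer k = 45.

45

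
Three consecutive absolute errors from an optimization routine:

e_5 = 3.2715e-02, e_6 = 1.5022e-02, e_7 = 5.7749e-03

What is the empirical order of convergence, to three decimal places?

1.228

p ≈ ln(e_7/e_6) / ln(e_6/e_5)
  = ln(5.7749e-03/1.5022e-02) / ln(1.5022e-02/3.2715e-02)
  = ln(0.38443) / ln(0.459178)
  = -0.955994 / -0.778317 ≈ 1.228284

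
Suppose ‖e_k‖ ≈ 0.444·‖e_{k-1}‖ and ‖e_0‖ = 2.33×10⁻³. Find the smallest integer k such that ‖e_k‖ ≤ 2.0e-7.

12

After k steps, ‖e_k‖ ≈ 2.33×10⁻³·0.444^k.
Need 0.444^k ≤ 2.0e-7/2.33×10⁻³ = 8.58369e-05.
k ≥ ln(8.58369e-05)/ln(0.444) = -9.3631/-0.81193 = 11.532.
Smallest integer k = 12.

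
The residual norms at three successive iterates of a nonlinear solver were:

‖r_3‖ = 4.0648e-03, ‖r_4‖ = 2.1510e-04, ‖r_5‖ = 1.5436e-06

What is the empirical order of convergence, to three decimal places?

p ≈ ln(‖r_5‖/‖r_4‖) / ln(‖r_4‖/‖r_3‖)
  = ln(1.5436e-06/2.1510e-04) / ln(2.1510e-04/4.0648e-03)
  = ln(0.0071762) / ln(0.0529177)
  = -4.936985 / -2.939017 ≈ 1.679808

1.680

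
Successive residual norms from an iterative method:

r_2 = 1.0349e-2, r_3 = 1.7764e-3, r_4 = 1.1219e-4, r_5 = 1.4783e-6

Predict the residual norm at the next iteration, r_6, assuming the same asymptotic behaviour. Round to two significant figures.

1.7e-9

First estimate the order: p ≈ ln(r_5/r_4) / ln(r_4/r_3) = ln(1.4783e-6/1.1219e-4)/ln(1.1219e-4/1.7764e-3) = ln(0.0131768)/ln(0.0631558) ≈ 1.5674.
Then r_6 ≈ r_5·(r_5/r_4)^p = 1.4783e-6·(0.0131768)^1.5674 = 1.4783e-6·0.00112977 ≈ 1.67e-09.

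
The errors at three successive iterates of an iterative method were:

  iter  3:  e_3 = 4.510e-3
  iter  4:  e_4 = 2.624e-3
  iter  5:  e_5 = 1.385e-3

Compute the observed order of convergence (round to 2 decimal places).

p ≈ ln(e_5/e_4) / ln(e_4/e_3)
  = ln(1.385e-3/2.624e-3) / ln(2.624e-3/4.510e-3)
  = ln(0.52782) / ln(0.581818)
  = -0.63900 / -0.54160 ≈ 1.17984

1.18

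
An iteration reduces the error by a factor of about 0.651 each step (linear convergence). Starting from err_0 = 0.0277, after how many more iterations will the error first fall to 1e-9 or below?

40

After k steps, err_k ≈ 0.0277·0.651^k.
Need 0.651^k ≤ 1e-9/0.0277 = 3.61011e-08.
k ≥ ln(3.61011e-08)/ln(0.651) = -17.1369/-0.42925 = 39.923.
Smallest integer k = 40.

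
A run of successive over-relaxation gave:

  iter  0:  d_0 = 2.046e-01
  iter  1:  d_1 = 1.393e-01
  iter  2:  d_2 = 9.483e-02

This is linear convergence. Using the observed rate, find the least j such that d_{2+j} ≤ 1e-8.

Rate ρ ≈ d_2/d_1 = 9.483e-02/1.393e-01 = 0.6808.
After j more steps, d_{2+j} ≈ 9.483e-02·ρ^j; need ρ^j ≤ 1e-8/9.483e-02 = 1.05452e-07.
j ≥ ln(1.05452e-07)/ln(0.6808) = -16.0650/-0.38449 = 41.783.
So 42 more iterations are needed.

42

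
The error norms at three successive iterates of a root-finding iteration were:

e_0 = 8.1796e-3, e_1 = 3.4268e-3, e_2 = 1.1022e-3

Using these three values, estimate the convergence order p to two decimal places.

p ≈ ln(e_2/e_1) / ln(e_1/e_0)
  = ln(1.1022e-3/3.4268e-3) / ln(3.4268e-3/8.1796e-3)
  = ln(0.321641) / ln(0.418945)
  = -1.13432 / -0.87002 ≈ 1.30379

1.30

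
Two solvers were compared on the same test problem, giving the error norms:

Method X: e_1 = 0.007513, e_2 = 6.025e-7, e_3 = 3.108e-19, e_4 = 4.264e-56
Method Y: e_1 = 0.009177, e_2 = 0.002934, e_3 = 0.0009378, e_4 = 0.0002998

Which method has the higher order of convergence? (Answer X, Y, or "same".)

Method X: p ≈ ln(4.264e-56/3.108e-19)/ln(3.108e-19/6.025e-7) ≈ 3.00.
Method Y: p ≈ ln(0.0002998/0.0009378)/ln(0.0009378/0.002934) ≈ 1.00.
Method X has the higher order (≈3.0 vs ≈1.0).

X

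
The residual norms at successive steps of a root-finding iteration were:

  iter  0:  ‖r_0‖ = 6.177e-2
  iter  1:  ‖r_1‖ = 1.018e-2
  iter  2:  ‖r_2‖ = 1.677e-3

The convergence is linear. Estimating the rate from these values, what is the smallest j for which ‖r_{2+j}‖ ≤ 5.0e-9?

8

Rate ρ ≈ ‖r_2‖/‖r_1‖ = 1.677e-3/1.018e-2 = 0.1647.
After j more steps, ‖r_{2+j}‖ ≈ 1.677e-3·ρ^j; need ρ^j ≤ 5.0e-9/1.677e-3 = 2.98151e-06.
j ≥ ln(2.98151e-06)/ln(0.1647) = -12.7231/-1.80363 = 7.054.
So 8 more iterations are needed.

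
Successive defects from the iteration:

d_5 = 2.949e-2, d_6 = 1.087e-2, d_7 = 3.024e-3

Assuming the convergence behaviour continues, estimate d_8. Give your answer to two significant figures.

First estimate the order: p ≈ ln(d_7/d_6) / ln(d_6/d_5) = ln(3.024e-3/1.087e-2)/ln(1.087e-2/2.949e-2) = ln(0.278197)/ln(0.3686) ≈ 1.2819.
Then d_8 ≈ d_7·(d_7/d_6)^p = 3.024e-3·(0.278197)^1.2819 = 3.024e-3·0.193961 ≈ 0.0005865.

5.9e-4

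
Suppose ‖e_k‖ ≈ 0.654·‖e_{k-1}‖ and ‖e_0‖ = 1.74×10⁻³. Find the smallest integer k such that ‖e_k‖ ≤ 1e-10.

40

After k steps, ‖e_k‖ ≈ 1.74×10⁻³·0.654^k.
Need 0.654^k ≤ 1e-10/1.74×10⁻³ = 5.74713e-08.
k ≥ ln(5.74713e-08)/ln(0.654) = -16.6720/-0.42465 = 39.261.
Smallest integer k = 40.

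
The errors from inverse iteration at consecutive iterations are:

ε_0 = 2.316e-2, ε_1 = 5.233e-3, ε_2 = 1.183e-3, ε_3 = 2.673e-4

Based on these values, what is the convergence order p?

Consecutive ratios: ε_3/ε_2 = 2.673e-4/1.183e-3 = 0.225951, ε_2/ε_1 = 1.183e-3/5.233e-3 = 0.226065.
p ≈ ln(0.225951)/ln(0.226065) = -1.4874/-1.4869 ≈ 1.00.
So the convergence is linear (order 1).

1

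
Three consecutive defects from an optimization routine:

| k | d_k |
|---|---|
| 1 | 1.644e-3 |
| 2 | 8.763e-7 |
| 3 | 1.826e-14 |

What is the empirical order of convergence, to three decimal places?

2.347

p ≈ ln(d_3/d_2) / ln(d_2/d_1)
  = ln(1.826e-14/8.763e-7) / ln(8.763e-7/1.644e-3)
  = ln(2.08376e-08) / ln(0.000533029)
  = -17.686507 / -7.536935 ≈ 2.346644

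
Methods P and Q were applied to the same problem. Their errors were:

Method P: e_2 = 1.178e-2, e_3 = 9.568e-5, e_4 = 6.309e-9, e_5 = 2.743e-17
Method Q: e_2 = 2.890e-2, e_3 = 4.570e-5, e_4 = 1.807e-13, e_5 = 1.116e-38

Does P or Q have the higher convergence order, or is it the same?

Q

Method P: p ≈ ln(2.743e-17/6.309e-9)/ln(6.309e-9/9.568e-5) ≈ 2.00.
Method Q: p ≈ ln(1.116e-38/1.807e-13)/ln(1.807e-13/4.570e-5) ≈ 3.00.
Method Q has the higher order (≈3.0 vs ≈2.0).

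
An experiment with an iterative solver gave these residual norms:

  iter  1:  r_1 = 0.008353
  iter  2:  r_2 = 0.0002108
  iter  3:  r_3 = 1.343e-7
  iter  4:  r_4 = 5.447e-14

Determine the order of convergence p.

Consecutive ratios: r_4/r_3 = 5.447e-14/1.343e-7 = 4.05585e-07, r_3/r_2 = 1.343e-7/0.0002108 = 0.000637097.
p ≈ ln(4.05585e-07)/ln(0.000637097) = -14.7179/-7.3586 ≈ 2.00.
So the convergence is quadratic (order 2).

2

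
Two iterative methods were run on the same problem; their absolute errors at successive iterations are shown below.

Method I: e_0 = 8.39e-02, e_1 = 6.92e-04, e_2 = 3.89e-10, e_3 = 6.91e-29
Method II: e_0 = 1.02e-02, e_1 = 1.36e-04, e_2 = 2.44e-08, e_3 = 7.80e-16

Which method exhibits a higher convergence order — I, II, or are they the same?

Method I: p ≈ ln(6.91e-29/3.89e-10)/ln(3.89e-10/6.92e-04) ≈ 3.00.
Method II: p ≈ ln(7.80e-16/2.44e-08)/ln(2.44e-08/1.36e-04) ≈ 2.00.
Method I has the higher order (≈3.0 vs ≈2.0).

I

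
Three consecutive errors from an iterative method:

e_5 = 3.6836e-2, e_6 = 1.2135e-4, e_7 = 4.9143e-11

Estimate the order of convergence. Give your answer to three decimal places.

p ≈ ln(e_7/e_6) / ln(e_6/e_5)
  = ln(4.9143e-11/1.2135e-4) / ln(1.2135e-4/3.6836e-2)
  = ln(4.04969e-07) / ln(0.00329433)
  = -14.719455 / -5.715552 ≈ 2.575334

2.575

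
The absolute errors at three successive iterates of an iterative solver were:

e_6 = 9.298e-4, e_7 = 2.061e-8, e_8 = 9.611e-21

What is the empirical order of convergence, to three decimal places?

2.649

p ≈ ln(e_8/e_7) / ln(e_7/e_6)
  = ln(9.611e-21/2.061e-8) / ln(2.061e-8/9.298e-4)
  = ln(4.66327e-13) / ln(2.21661e-05)
  = -28.393889 / -10.716946 ≈ 2.649438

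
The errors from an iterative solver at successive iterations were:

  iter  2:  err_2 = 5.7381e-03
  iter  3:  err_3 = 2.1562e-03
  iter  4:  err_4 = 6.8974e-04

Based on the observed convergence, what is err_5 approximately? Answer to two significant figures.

1.8e-4

First estimate the order: p ≈ ln(err_4/err_3) / ln(err_3/err_2) = ln(6.8974e-04/2.1562e-03)/ln(2.1562e-03/5.7381e-03) = ln(0.319887)/ln(0.375769) ≈ 1.1645.
Then err_5 ≈ err_4·(err_4/err_3)^p = 6.8974e-04·(0.319887)^1.1645 = 6.8974e-04·0.265197 ≈ 0.0001829.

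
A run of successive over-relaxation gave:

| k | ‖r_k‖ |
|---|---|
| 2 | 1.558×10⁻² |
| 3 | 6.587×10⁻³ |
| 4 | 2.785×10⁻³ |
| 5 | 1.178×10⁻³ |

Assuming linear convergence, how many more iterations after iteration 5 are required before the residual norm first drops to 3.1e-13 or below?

26

Rate ρ ≈ ‖r_5‖/‖r_4‖ = 1.178×10⁻³/2.785×10⁻³ = 0.4230.
After j more steps, ‖r_{5+j}‖ ≈ 1.178×10⁻³·ρ^j; need ρ^j ≤ 3.1e-13/1.178×10⁻³ = 2.63158e-10.
j ≥ ln(2.63158e-10)/ln(0.4230) = -22.0583/-0.86038 = 25.638.
So 26 more iterations are needed.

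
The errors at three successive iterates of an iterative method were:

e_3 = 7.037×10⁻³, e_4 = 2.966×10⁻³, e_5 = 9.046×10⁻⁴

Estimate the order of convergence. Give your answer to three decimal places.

p ≈ ln(e_5/e_4) / ln(e_4/e_3)
  = ln(9.046×10⁻⁴/2.966×10⁻³) / ln(2.966×10⁻³/7.037×10⁻³)
  = ln(0.30499) / ln(0.421486)
  = -1.187476 / -0.863969 ≈ 1.374443

1.374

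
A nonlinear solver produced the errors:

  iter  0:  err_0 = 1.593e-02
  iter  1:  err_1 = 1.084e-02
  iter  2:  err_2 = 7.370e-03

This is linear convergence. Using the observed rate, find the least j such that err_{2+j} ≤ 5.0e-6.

19

Rate ρ ≈ err_2/err_1 = 7.370e-03/1.084e-02 = 0.6799.
After j more steps, err_{2+j} ≈ 7.370e-03·ρ^j; need ρ^j ≤ 5.0e-6/7.370e-03 = 0.000678426.
j ≥ ln(0.000678426)/ln(0.6799) = -7.2957/-0.38581 = 18.910.
So 19 more iterations are needed.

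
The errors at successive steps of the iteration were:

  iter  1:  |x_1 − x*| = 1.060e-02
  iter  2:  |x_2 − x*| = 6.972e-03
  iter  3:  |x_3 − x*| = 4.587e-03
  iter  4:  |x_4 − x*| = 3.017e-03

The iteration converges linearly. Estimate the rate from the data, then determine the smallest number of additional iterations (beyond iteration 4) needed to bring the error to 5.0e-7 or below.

21

Rate ρ ≈ |x_4 − x*|/|x_3 − x*| = 3.017e-03/4.587e-03 = 0.6577.
After j more steps, |x_{4+j} − x*| ≈ 3.017e-03·ρ^j; need ρ^j ≤ 5.0e-7/3.017e-03 = 0.000165728.
j ≥ ln(0.000165728)/ln(0.6577) = -8.7052/-0.41901 = 20.776.
So 21 more iterations are needed.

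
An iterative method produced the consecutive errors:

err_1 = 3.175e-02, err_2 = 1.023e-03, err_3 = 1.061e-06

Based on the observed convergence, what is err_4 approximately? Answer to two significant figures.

First estimate the order: p ≈ ln(err_3/err_2) / ln(err_2/err_1) = ln(1.061e-06/1.023e-03)/ln(1.023e-03/3.175e-02) = ln(0.00103715)/ln(0.0322205) ≈ 2.0003.
Then err_4 ≈ err_3·(err_3/err_2)^p = 1.061e-06·(0.00103715)^2.0003 = 1.061e-06·1.07347e-06 ≈ 1.139e-12.

1.1e-12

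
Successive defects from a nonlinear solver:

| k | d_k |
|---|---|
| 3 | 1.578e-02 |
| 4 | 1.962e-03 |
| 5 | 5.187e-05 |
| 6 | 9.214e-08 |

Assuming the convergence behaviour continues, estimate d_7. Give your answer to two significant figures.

First estimate the order: p ≈ ln(d_6/d_5) / ln(d_5/d_4) = ln(9.214e-08/5.187e-05)/ln(5.187e-05/1.962e-03) = ln(0.00177636)/ln(0.0264373) ≈ 1.7432.
Then d_7 ≈ d_6·(d_6/d_5)^p = 9.214e-08·(0.00177636)^1.7432 = 9.214e-08·1.60466e-05 ≈ 1.479e-12.

1.5e-12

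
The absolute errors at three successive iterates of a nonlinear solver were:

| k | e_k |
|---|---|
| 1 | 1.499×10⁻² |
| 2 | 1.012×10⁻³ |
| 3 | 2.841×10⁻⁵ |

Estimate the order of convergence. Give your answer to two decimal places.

1.33

p ≈ ln(e_3/e_2) / ln(e_2/e_1)
  = ln(2.841×10⁻⁵/1.012×10⁻³) / ln(1.012×10⁻³/1.499×10⁻²)
  = ln(0.0280731) / ln(0.0675117)
  = -3.57294 / -2.69545 ≈ 1.32554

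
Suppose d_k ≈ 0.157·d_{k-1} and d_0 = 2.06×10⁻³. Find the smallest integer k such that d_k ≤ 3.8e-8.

After k steps, d_k ≈ 2.06×10⁻³·0.157^k.
Need 0.157^k ≤ 3.8e-8/2.06×10⁻³ = 1.84466e-05.
k ≥ ln(1.84466e-05)/ln(0.157) = -10.9006/-1.85151 = 5.887.
Smallest integer k = 6.

6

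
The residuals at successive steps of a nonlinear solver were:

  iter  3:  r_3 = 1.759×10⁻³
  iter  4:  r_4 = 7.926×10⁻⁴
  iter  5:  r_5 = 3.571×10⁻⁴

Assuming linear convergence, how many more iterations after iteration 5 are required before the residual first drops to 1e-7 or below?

11

Rate ρ ≈ r_5/r_4 = 3.571×10⁻⁴/7.926×10⁻⁴ = 0.4505.
After j more steps, r_{5+j} ≈ 3.571×10⁻⁴·ρ^j; need ρ^j ≤ 1e-7/3.571×10⁻⁴ = 0.000280034.
j ≥ ln(0.000280034)/ln(0.4505) = -8.1806/-0.79740 = 10.259.
So 11 more iterations are needed.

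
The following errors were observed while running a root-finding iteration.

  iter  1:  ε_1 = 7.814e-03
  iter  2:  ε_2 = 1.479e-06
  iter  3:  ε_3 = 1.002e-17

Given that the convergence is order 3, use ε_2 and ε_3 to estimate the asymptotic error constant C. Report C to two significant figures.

3.1

C ≈ ε_3 / ε_2^3
  = 1.002e-17 / (1.479e-06)^3
  = 1.002e-17 / 3.23523e-18 ≈ 3.0972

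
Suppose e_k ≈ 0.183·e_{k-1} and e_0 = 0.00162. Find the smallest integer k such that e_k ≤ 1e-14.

After k steps, e_k ≈ 0.00162·0.183^k.
Need 0.183^k ≤ 1e-14/0.00162 = 6.17284e-12.
k ≥ ln(6.17284e-12)/ln(0.183) = -25.8109/-1.69827 = 15.198.
Smallest integer k = 16.

16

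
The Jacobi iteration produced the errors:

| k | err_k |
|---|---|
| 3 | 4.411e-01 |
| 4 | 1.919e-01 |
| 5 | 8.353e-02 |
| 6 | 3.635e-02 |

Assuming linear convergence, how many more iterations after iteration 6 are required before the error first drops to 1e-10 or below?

Rate ρ ≈ err_6/err_5 = 3.635e-02/8.353e-02 = 0.4352.
After j more steps, err_{6+j} ≈ 3.635e-02·ρ^j; need ρ^j ≤ 1e-10/3.635e-02 = 2.75103e-09.
j ≥ ln(2.75103e-09)/ln(0.4352) = -19.7113/-0.83195 = 23.693.
So 24 more iterations are needed.

24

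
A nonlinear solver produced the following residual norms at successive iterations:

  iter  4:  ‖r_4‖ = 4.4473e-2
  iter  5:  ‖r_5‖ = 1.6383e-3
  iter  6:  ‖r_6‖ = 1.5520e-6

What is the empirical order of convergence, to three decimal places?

p ≈ ln(‖r_6‖/‖r_5‖) / ln(‖r_5‖/‖r_4‖)
  = ln(1.5520e-6/1.6383e-3) / ln(1.6383e-3/4.4473e-2)
  = ln(0.000947323) / ln(0.0368381)
  = -6.961870 / -3.301223 ≈ 2.108876

2.109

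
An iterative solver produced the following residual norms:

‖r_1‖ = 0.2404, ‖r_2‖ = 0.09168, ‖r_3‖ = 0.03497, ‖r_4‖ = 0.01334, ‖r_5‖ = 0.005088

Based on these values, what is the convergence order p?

Consecutive ratios: ‖r_5‖/‖r_4‖ = 0.005088/0.01334 = 0.381409, ‖r_4‖/‖r_3‖ = 0.01334/0.03497 = 0.38147.
p ≈ ln(0.381409)/ln(0.38147) = -0.9639/-0.9637 ≈ 1.00.
So the convergence is linear (order 1).

1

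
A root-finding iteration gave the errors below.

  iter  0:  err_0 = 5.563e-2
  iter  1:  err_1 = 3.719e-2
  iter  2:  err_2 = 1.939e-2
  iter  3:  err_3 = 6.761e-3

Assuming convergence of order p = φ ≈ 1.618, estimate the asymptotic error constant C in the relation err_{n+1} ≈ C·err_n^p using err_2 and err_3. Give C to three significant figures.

3.99

C ≈ err_3 / err_2^1.618
  = 6.761e-3 / (1.939e-2)^1.618
  = 6.761e-3 / 0.00169551 ≈ 3.9876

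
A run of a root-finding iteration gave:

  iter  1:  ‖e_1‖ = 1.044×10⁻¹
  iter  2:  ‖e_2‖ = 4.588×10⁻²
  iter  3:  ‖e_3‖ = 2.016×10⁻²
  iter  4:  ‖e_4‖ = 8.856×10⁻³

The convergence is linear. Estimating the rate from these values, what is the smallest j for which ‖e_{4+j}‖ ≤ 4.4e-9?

18

Rate ρ ≈ ‖e_4‖/‖e_3‖ = 8.856×10⁻³/2.016×10⁻² = 0.4393.
After j more steps, ‖e_{4+j}‖ ≈ 8.856×10⁻³·ρ^j; need ρ^j ≤ 4.4e-9/8.856×10⁻³ = 4.96838e-07.
j ≥ ln(4.96838e-07)/ln(0.4393) = -14.5150/-0.82257 = 17.646.
So 18 more iterations are needed.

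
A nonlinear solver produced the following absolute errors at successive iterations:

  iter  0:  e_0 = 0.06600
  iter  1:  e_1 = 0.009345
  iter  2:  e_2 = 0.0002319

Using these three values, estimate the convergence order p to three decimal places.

1.891

p ≈ ln(e_2/e_1) / ln(e_1/e_0)
  = ln(0.0002319/0.009345) / ln(0.009345/0.06600)
  = ln(0.0248154) / ln(0.141591)
  = -3.696291 / -1.954813 ≈ 1.890867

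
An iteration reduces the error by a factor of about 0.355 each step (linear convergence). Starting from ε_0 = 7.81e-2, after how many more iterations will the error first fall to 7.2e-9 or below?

After k steps, ε_k ≈ 7.81e-2·0.355^k.
Need 0.355^k ≤ 7.2e-9/7.81e-2 = 9.21895e-08.
k ≥ ln(9.21895e-08)/ln(0.355) = -16.1994/-1.03564 = 15.642.
Smallest integer k = 16.

16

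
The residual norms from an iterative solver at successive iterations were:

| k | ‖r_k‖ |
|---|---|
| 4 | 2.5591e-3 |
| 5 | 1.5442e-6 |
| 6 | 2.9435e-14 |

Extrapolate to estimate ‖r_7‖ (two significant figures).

First estimate the order: p ≈ ln(‖r_6‖/‖r_5‖) / ln(‖r_5‖/‖r_4‖) = ln(2.9435e-14/1.5442e-6)/ln(1.5442e-6/2.5591e-3) = ln(1.90617e-08)/ln(0.000603415) ≈ 2.3979.
Then ‖r_7‖ ≈ ‖r_6‖·(‖r_6‖/‖r_5‖)^p = 2.9435e-14·(1.90617e-08)^2.3979 = 2.9435e-14·3.08035e-19 ≈ 9.067e-33.

9.1e-33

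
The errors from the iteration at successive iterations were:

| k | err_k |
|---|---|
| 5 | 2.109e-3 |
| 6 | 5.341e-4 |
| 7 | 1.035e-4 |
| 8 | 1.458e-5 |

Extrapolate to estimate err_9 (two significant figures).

1.4e-6

First estimate the order: p ≈ ln(err_8/err_7) / ln(err_7/err_6) = ln(1.458e-5/1.035e-4)/ln(1.035e-4/5.341e-4) = ln(0.14087)/ln(0.193784) ≈ 1.1943.
Then err_9 ≈ err_8·(err_8/err_7)^p = 1.458e-5·(0.14087)^1.1943 = 1.458e-5·0.0962574 ≈ 1.403e-06.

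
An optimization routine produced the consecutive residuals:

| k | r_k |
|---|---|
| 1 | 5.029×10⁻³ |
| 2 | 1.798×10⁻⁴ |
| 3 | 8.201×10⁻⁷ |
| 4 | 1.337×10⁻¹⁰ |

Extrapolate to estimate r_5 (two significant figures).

9.9e-17

First estimate the order: p ≈ ln(r_4/r_3) / ln(r_3/r_2) = ln(1.337×10⁻¹⁰/8.201×10⁻⁷)/ln(8.201×10⁻⁷/1.798×10⁻⁴) = ln(0.000163029)/ln(0.00456118) ≈ 1.6181.
Then r_5 ≈ r_4·(r_4/r_3)^p = 1.337×10⁻¹⁰·(0.000163029)^1.6181 = 1.337×10⁻¹⁰·7.43132e-07 ≈ 9.936e-17.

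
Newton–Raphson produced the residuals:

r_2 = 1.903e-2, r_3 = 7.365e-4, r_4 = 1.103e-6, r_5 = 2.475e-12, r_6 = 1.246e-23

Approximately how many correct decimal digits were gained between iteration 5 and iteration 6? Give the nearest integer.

11

Digits gained ≈ log₁₀(r_5/r_6) = log₁₀(2.475e-12/1.246e-23) = log₁₀(1.98636e+11) ≈ 11.298.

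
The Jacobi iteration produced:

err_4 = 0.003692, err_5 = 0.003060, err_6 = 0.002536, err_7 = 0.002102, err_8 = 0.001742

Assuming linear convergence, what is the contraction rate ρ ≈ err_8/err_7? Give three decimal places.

ρ ≈ err_8/err_7 = 0.001742/0.002102 = 0.82873

0.829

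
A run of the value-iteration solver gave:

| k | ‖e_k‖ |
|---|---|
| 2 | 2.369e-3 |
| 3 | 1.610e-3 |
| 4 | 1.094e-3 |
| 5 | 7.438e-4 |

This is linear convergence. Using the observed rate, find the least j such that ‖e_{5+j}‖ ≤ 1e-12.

Rate ρ ≈ ‖e_5‖/‖e_4‖ = 7.438e-4/1.094e-3 = 0.6799.
After j more steps, ‖e_{5+j}‖ ≈ 7.438e-4·ρ^j; need ρ^j ≤ 1e-12/7.438e-4 = 1.34445e-09.
j ≥ ln(1.34445e-09)/ln(0.6799) = -20.4273/-0.38581 = 52.947.
So 53 more iterations are needed.

53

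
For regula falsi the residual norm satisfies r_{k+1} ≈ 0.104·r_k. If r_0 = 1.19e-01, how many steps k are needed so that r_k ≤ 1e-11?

11

After k steps, r_k ≈ 1.19e-01·0.104^k.
Need 0.104^k ≤ 1e-11/1.19e-01 = 8.40336e-11.
k ≥ ln(8.40336e-11)/ln(0.104) = -23.1998/-2.26336 = 10.250.
Smallest integer k = 11.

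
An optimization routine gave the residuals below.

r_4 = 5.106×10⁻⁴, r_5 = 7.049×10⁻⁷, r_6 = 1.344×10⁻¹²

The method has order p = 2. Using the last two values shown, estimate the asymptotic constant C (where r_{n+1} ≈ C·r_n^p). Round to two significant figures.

C ≈ r_6 / r_5^2
  = 1.344×10⁻¹² / (7.049×10⁻⁷)^2
  = 1.344×10⁻¹² / 4.96884e-13 ≈ 2.7049

2.7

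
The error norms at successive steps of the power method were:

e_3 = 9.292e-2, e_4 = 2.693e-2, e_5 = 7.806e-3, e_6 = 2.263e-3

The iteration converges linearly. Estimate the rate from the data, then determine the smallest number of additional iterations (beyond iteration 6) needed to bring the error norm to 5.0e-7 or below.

7

Rate ρ ≈ e_6/e_5 = 2.263e-3/7.806e-3 = 0.2899.
After j more steps, e_{6+j} ≈ 2.263e-3·ρ^j; need ρ^j ≤ 5.0e-7/2.263e-3 = 0.000220946.
j ≥ ln(0.000220946)/ln(0.2899) = -8.4176/-1.23822 = 6.798.
So 7 more iterations are needed.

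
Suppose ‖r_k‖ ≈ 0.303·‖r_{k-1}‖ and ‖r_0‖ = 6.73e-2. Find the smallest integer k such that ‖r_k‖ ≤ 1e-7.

After k steps, ‖r_k‖ ≈ 6.73e-2·0.303^k.
Need 0.303^k ≤ 1e-7/6.73e-2 = 1.48588e-06.
k ≥ ln(1.48588e-06)/ln(0.303) = -13.4195/-1.19402 = 11.239.
Smallest integer k = 12.

12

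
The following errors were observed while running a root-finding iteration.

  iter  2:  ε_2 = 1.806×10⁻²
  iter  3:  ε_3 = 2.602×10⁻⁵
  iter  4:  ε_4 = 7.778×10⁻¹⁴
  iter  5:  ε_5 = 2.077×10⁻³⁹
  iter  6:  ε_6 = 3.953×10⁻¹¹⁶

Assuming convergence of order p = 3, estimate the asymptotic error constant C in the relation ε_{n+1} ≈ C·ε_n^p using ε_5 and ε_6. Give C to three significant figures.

4.41

C ≈ ε_6 / ε_5^3
  = 3.953×10⁻¹¹⁶ / (2.077×10⁻³⁹)^3
  = 3.953×10⁻¹¹⁶ / 8.96003e-117 ≈ 4.4118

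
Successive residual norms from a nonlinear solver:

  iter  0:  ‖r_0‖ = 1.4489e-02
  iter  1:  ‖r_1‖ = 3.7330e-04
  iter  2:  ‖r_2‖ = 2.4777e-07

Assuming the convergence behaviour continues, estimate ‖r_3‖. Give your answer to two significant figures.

1.1e-13

First estimate the order: p ≈ ln(‖r_2‖/‖r_1‖) / ln(‖r_1‖/‖r_0‖) = ln(2.4777e-07/3.7330e-04)/ln(3.7330e-04/1.4489e-02) = ln(0.000663729)/ln(0.0257644) ≈ 2.0000.
Then ‖r_3‖ ≈ ‖r_2‖·(‖r_2‖/‖r_1‖)^p = 2.4777e-07·(0.000663729)^2.0000 = 2.4777e-07·4.40536e-07 ≈ 1.092e-13.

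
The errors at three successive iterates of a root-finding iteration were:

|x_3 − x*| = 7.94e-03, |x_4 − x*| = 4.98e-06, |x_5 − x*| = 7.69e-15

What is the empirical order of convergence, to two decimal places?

p ≈ ln(|x_5 − x*|/|x_4 − x*|) / ln(|x_4 − x*|/|x_3 − x*|)
  = ln(7.69e-15/4.98e-06) / ln(4.98e-06/7.94e-03)
  = ln(1.54418e-09) / ln(0.000627204)
  = -20.28877 / -7.37424 ≈ 2.75130

2.75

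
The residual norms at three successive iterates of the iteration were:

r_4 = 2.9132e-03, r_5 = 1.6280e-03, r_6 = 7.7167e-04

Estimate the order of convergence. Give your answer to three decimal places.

1.283

p ≈ ln(r_6/r_5) / ln(r_5/r_4)
  = ln(7.7167e-04/1.6280e-03) / ln(1.6280e-03/2.9132e-03)
  = ln(0.473999) / ln(0.558836)
  = -0.746550 / -0.581899 ≈ 1.282955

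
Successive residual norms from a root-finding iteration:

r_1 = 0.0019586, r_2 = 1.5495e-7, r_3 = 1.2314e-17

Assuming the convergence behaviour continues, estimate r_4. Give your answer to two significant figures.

First estimate the order: p ≈ ln(r_3/r_2) / ln(r_2/r_1) = ln(1.2314e-17/1.5495e-7)/ln(1.5495e-7/0.0019586) = ln(7.94708e-11)/ln(7.91126e-05) ≈ 2.4623.
Then r_4 ≈ r_3·(r_3/r_2)^p = 1.2314e-17·(7.94708e-11)^2.4623 = 1.2314e-17·1.35295e-25 ≈ 1.666e-42.

1.7e-42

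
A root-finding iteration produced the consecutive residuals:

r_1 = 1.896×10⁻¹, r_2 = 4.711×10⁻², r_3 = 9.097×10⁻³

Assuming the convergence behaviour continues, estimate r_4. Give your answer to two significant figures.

First estimate the order: p ≈ ln(r_3/r_2) / ln(r_2/r_1) = ln(9.097×10⁻³/4.711×10⁻²)/ln(4.711×10⁻²/1.896×10⁻¹) = ln(0.193101)/ln(0.24847) ≈ 1.1811.
Then r_4 ≈ r_3·(r_3/r_2)^p = 9.097×10⁻³·(0.193101)^1.1811 = 9.097×10⁻³·0.143364 ≈ 0.001304.

1.3e-3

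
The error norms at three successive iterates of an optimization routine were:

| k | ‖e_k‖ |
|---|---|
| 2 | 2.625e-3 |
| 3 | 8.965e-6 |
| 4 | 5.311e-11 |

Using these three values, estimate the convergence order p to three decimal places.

p ≈ ln(‖e_4‖/‖e_3‖) / ln(‖e_3‖/‖e_2‖)
  = ln(5.311e-11/8.965e-6) / ln(8.965e-6/2.625e-3)
  = ln(5.92415e-06) / ln(0.00341524)
  = -12.036473 / -5.679508 ≈ 2.119281

2.119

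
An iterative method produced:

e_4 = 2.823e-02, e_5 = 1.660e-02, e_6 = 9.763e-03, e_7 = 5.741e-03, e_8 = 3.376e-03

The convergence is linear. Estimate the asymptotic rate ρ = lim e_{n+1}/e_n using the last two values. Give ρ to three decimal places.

0.588

ρ ≈ e_8/e_7 = 3.376e-03/5.741e-03 = 0.58805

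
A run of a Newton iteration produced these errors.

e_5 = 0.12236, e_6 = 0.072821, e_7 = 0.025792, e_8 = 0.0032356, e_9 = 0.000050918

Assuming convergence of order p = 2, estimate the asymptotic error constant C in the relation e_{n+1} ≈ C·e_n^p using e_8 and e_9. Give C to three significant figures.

4.86

C ≈ e_9 / e_8^2
  = 0.000050918 / (0.0032356)^2
  = 0.000050918 / 1.04691e-05 ≈ 4.8636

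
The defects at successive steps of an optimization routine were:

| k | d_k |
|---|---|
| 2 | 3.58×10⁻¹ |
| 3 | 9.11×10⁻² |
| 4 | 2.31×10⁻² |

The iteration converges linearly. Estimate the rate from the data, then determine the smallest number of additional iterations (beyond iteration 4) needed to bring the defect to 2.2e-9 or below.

Rate ρ ≈ d_4/d_3 = 2.31×10⁻²/9.11×10⁻² = 0.2536.
After j more steps, d_{4+j} ≈ 2.31×10⁻²·ρ^j; need ρ^j ≤ 2.2e-9/2.31×10⁻² = 9.52381e-08.
j ≥ ln(9.52381e-08)/ln(0.2536) = -16.1669/-1.37200 = 11.783.
So 12 more iterations are needed.

12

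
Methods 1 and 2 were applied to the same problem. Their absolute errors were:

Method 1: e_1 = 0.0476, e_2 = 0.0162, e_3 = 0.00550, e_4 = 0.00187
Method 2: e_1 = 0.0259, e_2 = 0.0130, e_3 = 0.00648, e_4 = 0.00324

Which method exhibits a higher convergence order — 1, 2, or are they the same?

Method 1: p ≈ ln(0.00187/0.00550)/ln(0.00550/0.0162) ≈ 1.00.
Method 2: p ≈ ln(0.00324/0.00648)/ln(0.00648/0.0130) ≈ 1.00.
Both orders ≈ 1.0 — effectively the same.

same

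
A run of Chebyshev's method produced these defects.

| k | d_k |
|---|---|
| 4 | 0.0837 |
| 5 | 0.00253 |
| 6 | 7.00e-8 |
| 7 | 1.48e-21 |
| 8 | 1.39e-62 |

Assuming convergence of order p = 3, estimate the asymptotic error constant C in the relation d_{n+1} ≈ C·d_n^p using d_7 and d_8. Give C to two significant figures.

4.3

C ≈ d_8 / d_7^3
  = 1.39e-62 / (1.48e-21)^3
  = 1.39e-62 / 3.24179e-63 ≈ 4.2878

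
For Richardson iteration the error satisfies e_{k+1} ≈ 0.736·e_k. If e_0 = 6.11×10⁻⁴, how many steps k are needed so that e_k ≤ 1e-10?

51

After k steps, e_k ≈ 6.11×10⁻⁴·0.736^k.
Need 0.736^k ≤ 1e-10/6.11×10⁻⁴ = 1.63666e-07.
k ≥ ln(1.63666e-07)/ln(0.736) = -15.6254/-0.30653 = 50.975.
Smallest integer k = 51.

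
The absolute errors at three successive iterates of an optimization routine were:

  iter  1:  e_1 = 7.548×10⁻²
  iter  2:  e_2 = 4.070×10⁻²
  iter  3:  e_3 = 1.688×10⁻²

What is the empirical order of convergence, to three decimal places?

p ≈ ln(e_3/e_2) / ln(e_2/e_1)
  = ln(1.688×10⁻²/4.070×10⁻²) / ln(4.070×10⁻²/7.548×10⁻²)
  = ln(0.414742) / ln(0.539216)
  = -0.880099 / -0.617639 ≈ 1.424941

1.425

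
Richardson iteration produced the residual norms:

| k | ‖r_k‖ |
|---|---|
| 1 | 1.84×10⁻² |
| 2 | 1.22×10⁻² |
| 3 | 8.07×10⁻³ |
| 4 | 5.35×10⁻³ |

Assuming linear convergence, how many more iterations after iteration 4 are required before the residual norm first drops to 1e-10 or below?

44

Rate ρ ≈ ‖r_4‖/‖r_3‖ = 5.35×10⁻³/8.07×10⁻³ = 0.6629.
After j more steps, ‖r_{4+j}‖ ≈ 5.35×10⁻³·ρ^j; need ρ^j ≤ 1e-10/5.35×10⁻³ = 1.86916e-08.
j ≥ ln(1.86916e-08)/ln(0.6629) = -17.7952/-0.41113 = 43.284.
So 44 more iterations are needed.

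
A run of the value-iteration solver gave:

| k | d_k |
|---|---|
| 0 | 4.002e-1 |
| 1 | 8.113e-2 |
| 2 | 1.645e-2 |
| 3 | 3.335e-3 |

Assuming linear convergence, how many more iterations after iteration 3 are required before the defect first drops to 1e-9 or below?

10

Rate ρ ≈ d_3/d_2 = 3.335e-3/1.645e-2 = 0.2027.
After j more steps, d_{3+j} ≈ 3.335e-3·ρ^j; need ρ^j ≤ 1e-9/3.335e-3 = 2.9985e-07.
j ≥ ln(2.9985e-07)/ln(0.2027) = -15.0200/-1.59603 = 9.411.
So 10 more iterations are needed.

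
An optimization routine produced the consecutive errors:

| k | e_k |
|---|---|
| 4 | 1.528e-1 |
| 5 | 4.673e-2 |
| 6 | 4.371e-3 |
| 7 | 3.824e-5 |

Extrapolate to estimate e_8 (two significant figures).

First estimate the order: p ≈ ln(e_7/e_6) / ln(e_6/e_5) = ln(3.824e-5/4.371e-3)/ln(4.371e-3/4.673e-2) = ln(0.00874857)/ln(0.0935373) ≈ 2.0000.
Then e_8 ≈ e_7·(e_7/e_6)^p = 3.824e-5·(0.00874857)^2.0000 = 3.824e-5·7.65375e-05 ≈ 2.927e-09.

2.9e-9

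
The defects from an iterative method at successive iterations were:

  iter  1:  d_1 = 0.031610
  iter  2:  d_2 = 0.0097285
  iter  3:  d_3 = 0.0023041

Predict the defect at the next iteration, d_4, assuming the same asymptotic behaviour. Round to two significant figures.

First estimate the order: p ≈ ln(d_3/d_2) / ln(d_2/d_1) = ln(0.0023041/0.0097285)/ln(0.0097285/0.031610) = ln(0.23684)/ln(0.307767) ≈ 1.2223.
Then d_4 ≈ d_3·(d_3/d_2)^p = 0.0023041·(0.23684)^1.2223 = 0.0023041·0.171948 ≈ 0.0003962.

4.0e-4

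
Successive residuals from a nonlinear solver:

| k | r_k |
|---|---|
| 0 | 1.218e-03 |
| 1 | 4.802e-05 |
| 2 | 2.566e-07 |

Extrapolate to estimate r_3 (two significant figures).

First estimate the order: p ≈ ln(r_2/r_1) / ln(r_1/r_0) = ln(2.566e-07/4.802e-05)/ln(4.802e-05/1.218e-03) = ln(0.00534361)/ln(0.0394253) ≈ 1.6181.
Then r_3 ≈ r_2·(r_2/r_1)^p = 2.566e-07·(0.00534361)^1.6181 = 2.566e-07·0.000210576 ≈ 5.403e-11.

5.4e-11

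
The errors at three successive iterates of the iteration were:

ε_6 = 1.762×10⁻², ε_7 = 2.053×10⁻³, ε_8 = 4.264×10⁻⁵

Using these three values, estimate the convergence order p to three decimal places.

1.802

p ≈ ln(ε_8/ε_7) / ln(ε_7/ε_6)
  = ln(4.264×10⁻⁵/2.053×10⁻³) / ln(2.053×10⁻³/1.762×10⁻²)
  = ln(0.0207696) / ln(0.116515)
  = -3.874265 / -2.149735 ≈ 1.802206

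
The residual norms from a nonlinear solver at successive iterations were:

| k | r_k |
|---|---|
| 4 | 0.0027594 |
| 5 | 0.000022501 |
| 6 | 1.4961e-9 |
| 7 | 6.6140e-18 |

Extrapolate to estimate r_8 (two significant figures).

First estimate the order: p ≈ ln(r_7/r_6) / ln(r_6/r_5) = ln(6.6140e-18/1.4961e-9)/ln(1.4961e-9/0.000022501) = ln(4.42083e-09)/ln(6.64904e-05) ≈ 2.0000.
Then r_8 ≈ r_7·(r_7/r_6)^p = 6.6140e-18·(4.42083e-09)^2.0000 = 6.6140e-18·1.95437e-17 ≈ 1.293e-34.

1.3e-34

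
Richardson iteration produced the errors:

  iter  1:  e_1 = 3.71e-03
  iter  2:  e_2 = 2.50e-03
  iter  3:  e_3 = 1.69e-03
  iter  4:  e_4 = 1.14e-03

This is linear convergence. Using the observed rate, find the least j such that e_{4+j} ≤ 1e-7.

Rate ρ ≈ e_4/e_3 = 1.14e-03/1.69e-03 = 0.6746.
After j more steps, e_{4+j} ≈ 1.14e-03·ρ^j; need ρ^j ≤ 1e-7/1.14e-03 = 8.77193e-05.
j ≥ ln(8.77193e-05)/ln(0.6746) = -9.3414/-0.39364 = 23.731.
So 24 more iterations are needed.

24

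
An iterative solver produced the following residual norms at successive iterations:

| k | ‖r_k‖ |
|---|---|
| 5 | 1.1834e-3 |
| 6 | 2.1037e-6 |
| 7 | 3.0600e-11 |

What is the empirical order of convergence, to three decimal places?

p ≈ ln(‖r_7‖/‖r_6‖) / ln(‖r_6‖/‖r_5‖)
  = ln(3.0600e-11/2.1037e-6) / ln(2.1037e-6/1.1834e-3)
  = ln(1.45458e-05) / ln(0.00177767)
  = -11.138208 / -6.332452 ≈ 1.758909

1.759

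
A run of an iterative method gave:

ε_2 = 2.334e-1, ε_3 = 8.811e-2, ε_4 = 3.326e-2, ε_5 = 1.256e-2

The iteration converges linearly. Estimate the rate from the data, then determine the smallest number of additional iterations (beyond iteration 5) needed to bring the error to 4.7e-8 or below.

Rate ρ ≈ ε_5/ε_4 = 1.256e-2/3.326e-2 = 0.3776.
After j more steps, ε_{5+j} ≈ 1.256e-2·ρ^j; need ρ^j ≤ 4.7e-8/1.256e-2 = 3.74204e-06.
j ≥ ln(3.74204e-06)/ln(0.3776) = -12.4959/-0.97392 = 12.831.
So 13 more iterations are needed.

13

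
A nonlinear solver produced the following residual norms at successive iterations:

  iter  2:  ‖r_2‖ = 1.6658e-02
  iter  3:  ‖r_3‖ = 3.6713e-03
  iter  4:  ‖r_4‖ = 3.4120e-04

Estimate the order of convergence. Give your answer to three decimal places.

1.571

p ≈ ln(‖r_4‖/‖r_3‖) / ln(‖r_3‖/‖r_2‖)
  = ln(3.4120e-04/3.6713e-03) / ln(3.6713e-03/1.6658e-02)
  = ln(0.0929371) / ln(0.220393)
  = -2.375832 / -1.512343 ≈ 1.570961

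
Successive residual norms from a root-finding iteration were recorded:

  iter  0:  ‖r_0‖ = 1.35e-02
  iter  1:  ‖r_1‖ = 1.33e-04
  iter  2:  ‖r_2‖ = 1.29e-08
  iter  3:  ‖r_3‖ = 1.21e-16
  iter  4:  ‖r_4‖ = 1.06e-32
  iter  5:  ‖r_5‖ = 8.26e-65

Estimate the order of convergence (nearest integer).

Consecutive ratios: ‖r_5‖/‖r_4‖ = 8.26e-65/1.06e-32 = 7.79245e-33, ‖r_4‖/‖r_3‖ = 1.06e-32/1.21e-16 = 8.76033e-17.
p ≈ ln(7.79245e-33)/ln(8.76033e-17) = -73.9322/-36.9737 ≈ 2.00.
So the convergence is quadratic (order 2).

2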